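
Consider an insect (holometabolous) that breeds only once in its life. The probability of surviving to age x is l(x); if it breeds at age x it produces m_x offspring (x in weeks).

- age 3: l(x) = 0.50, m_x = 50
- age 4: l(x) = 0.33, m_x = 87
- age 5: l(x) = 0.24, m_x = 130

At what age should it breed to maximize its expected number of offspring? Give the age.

Expected offspring if breeding at age x = l(x) × m_x:
  age 3: 0.50 × 50 = 25.000
  age 4: 0.33 × 87 = 28.710
  age 5: 0.24 × 130 = 31.200
Maximum at age 5 (31.200).

5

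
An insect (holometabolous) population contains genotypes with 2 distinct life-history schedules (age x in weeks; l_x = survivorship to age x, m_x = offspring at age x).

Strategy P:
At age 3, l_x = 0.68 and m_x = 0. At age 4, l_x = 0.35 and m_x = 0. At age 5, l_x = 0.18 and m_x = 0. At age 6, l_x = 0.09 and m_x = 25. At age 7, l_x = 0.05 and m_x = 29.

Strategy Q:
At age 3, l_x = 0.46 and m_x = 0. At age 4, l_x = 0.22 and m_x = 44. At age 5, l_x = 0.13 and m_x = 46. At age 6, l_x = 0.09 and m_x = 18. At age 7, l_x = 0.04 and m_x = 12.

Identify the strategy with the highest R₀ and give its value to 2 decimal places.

Strategy P: R₀ = 0.68×0 + 0.35×0 + 0.18×0 + 0.09×25 + 0.05×29 = 3.7000
Strategy Q: R₀ = 0.46×0 + 0.22×44 + 0.13×46 + 0.09×18 + 0.04×12 = 17.7600
Highest R₀: strategy Q with 17.7600.

17.76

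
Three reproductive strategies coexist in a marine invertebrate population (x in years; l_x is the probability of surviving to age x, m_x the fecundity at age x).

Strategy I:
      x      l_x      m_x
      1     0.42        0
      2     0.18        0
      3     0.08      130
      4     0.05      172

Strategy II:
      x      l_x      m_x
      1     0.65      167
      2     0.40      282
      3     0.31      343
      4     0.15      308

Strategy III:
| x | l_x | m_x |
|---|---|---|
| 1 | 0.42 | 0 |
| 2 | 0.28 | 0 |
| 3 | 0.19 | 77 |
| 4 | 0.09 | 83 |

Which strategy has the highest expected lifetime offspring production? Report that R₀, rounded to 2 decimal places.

Strategy I: R₀ = 0.42×0 + 0.18×0 + 0.08×130 + 0.05×172 = 19.0000
Strategy II: R₀ = 0.65×167 + 0.40×282 + 0.31×343 + 0.15×308 = 373.8800
Strategy III: R₀ = 0.42×0 + 0.28×0 + 0.19×77 + 0.09×83 = 22.1000
Highest R₀: strategy II with 373.8800.

373.88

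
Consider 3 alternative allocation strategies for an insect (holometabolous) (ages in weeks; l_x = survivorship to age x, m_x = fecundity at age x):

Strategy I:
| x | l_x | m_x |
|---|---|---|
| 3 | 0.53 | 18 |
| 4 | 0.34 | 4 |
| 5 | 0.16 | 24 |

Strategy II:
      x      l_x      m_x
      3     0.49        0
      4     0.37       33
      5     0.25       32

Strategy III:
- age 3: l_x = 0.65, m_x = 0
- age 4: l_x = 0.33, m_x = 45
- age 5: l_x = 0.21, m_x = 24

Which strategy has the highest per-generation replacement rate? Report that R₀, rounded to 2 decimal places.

20.21

Strategy I: R₀ = 0.53×18 + 0.34×4 + 0.16×24 = 14.7400
Strategy II: R₀ = 0.49×0 + 0.37×33 + 0.25×32 = 20.2100
Strategy III: R₀ = 0.65×0 + 0.33×45 + 0.21×24 = 19.8900
Highest R₀: strategy II with 20.2100.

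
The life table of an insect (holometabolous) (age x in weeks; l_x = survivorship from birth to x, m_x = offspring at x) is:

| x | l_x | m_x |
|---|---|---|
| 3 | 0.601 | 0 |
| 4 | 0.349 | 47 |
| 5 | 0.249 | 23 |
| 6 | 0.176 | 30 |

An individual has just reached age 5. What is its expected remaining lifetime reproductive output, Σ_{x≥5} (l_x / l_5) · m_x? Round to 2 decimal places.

44.20

l_5 = 0.249. Conditional survival from age 5 to x is l_x / l_5.
  x=5: (0.249/0.249) × 23 = 23.0000
  x=6: (0.176/0.249) × 30 = 21.2048
Sum = 23.0000 + 21.2048 = 44.2048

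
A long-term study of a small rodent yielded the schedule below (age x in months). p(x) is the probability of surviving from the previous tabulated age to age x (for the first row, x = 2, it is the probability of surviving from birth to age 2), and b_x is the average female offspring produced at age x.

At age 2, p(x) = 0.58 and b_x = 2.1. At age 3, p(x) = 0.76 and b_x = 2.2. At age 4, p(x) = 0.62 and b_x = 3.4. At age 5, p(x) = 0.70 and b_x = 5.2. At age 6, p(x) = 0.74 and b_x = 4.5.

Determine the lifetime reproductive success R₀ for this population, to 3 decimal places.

Survivorship from birth: l_x = p_2·p_3·…·p_x.
  l_2 = 0.58000
  l_3 = 0.44080
  l_4 = 0.27330
  l_5 = 0.19131
  l_6 = 0.14157
R₀ = Σ l_x b_x:
  age 2: 0.58000 × 2.1 = 1.2180
  age 3: 0.44080 × 2.2 = 0.9698
  age 4: 0.27330 × 3.4 = 0.9292
  age 5: 0.19131 × 5.2 = 0.9948
  age 6: 0.14157 × 4.5 = 0.6371
R₀ = 1.2180 + 0.9698 + 0.9292 + 0.9948 + 0.6371 = 4.7489

4.749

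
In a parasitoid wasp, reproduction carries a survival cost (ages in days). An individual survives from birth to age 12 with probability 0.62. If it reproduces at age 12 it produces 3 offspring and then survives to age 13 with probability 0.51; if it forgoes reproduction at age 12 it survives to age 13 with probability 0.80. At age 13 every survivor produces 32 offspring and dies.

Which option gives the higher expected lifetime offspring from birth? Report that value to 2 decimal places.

breed at age 12: R₀ = 0.62 × (3 + 0.51 × 32) = 0.62 × 19.3200 = 11.9784
delay to age 13: R₀ = 0.62 × (0.80 × 32) = 0.62 × 25.6000 = 15.8720
Higher: delay to age 13 (15.8720).

15.87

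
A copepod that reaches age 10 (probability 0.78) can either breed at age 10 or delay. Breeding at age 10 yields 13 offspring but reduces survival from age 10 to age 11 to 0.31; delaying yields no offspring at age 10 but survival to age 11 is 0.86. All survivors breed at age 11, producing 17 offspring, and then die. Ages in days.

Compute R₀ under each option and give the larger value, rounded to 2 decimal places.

14.25

breed at age 10: R₀ = 0.78 × (13 + 0.31 × 17) = 0.78 × 18.2700 = 14.2506
delay to age 11: R₀ = 0.78 × (0.86 × 17) = 0.78 × 14.6200 = 11.4036
Higher: breed at age 10 (14.2506).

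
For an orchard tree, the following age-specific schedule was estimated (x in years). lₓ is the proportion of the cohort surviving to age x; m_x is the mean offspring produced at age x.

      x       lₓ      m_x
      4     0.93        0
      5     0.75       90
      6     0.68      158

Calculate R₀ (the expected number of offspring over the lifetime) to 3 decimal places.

R₀ = Σ lₓ m_x:
  age 4: 0.93 × 0 = 0.0000
  age 5: 0.75 × 90 = 67.5000
  age 6: 0.68 × 158 = 107.4400
R₀ = 0.0000 + 67.5000 + 107.4400 = 174.9400

174.940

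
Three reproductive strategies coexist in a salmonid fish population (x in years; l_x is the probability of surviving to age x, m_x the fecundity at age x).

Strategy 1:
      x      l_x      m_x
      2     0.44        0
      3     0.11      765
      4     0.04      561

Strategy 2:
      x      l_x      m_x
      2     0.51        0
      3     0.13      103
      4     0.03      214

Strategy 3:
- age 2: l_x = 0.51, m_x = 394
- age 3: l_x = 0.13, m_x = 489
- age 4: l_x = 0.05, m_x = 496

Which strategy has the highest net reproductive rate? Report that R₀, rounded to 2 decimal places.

289.31

Strategy 1: R₀ = 0.44×0 + 0.11×765 + 0.04×561 = 106.5900
Strategy 2: R₀ = 0.51×0 + 0.13×103 + 0.03×214 = 19.8100
Strategy 3: R₀ = 0.51×394 + 0.13×489 + 0.05×496 = 289.3100
Highest R₀: strategy 3 with 289.3100.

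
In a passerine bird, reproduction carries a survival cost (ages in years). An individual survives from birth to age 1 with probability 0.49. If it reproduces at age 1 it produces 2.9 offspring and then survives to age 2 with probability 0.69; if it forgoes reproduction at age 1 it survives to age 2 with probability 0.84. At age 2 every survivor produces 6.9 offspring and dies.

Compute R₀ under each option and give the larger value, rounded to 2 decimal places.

3.75

breed at age 1: R₀ = 0.49 × (2.9 + 0.69 × 6.9) = 0.49 × 7.6610 = 3.7539
delay to age 2: R₀ = 0.49 × (0.84 × 6.9) = 0.49 × 5.7960 = 2.8400
Higher: breed at age 1 (3.7539).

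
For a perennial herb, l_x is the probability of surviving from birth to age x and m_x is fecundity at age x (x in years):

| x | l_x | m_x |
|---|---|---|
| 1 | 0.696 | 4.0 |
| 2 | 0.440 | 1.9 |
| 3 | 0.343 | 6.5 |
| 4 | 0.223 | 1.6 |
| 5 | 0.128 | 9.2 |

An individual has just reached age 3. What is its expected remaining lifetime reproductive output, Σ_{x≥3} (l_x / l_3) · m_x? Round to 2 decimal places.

10.97

l_3 = 0.343. Conditional survival from age 3 to x is l_x / l_3.
  x=3: (0.343/0.343) × 6.5 = 6.5000
  x=4: (0.223/0.343) × 1.6 = 1.0402
  x=5: (0.128/0.343) × 9.2 = 3.4332
Sum = 6.5000 + 1.0402 + 3.4332 = 10.9735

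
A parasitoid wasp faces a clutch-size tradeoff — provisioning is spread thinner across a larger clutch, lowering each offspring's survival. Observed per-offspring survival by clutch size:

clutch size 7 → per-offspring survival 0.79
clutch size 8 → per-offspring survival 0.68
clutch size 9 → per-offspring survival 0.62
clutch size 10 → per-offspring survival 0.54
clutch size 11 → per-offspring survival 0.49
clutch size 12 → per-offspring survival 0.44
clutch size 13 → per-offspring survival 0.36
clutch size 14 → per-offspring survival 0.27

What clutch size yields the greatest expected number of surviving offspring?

9

Expected surviving offspring = c × s(c):
  c=7: 7 × 0.79 = 5.530
  c=8: 8 × 0.68 = 5.440
  c=9: 9 × 0.62 = 5.580
  c=10: 10 × 0.54 = 5.400
  c=11: 11 × 0.49 = 5.390
  c=12: 12 × 0.44 = 5.280
  c=13: 13 × 0.36 = 4.680
  c=14: 14 × 0.27 = 3.780
Maximum at c = 9 (5.580 surviving offspring).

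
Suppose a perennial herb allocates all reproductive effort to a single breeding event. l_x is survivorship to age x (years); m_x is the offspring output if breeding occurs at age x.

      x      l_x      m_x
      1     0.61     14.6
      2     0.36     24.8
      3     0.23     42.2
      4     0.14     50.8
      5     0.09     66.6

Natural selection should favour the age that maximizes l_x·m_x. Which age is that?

Expected offspring if breeding at age x = l_x × m_x:
  age 1: 0.61 × 14.6 = 8.906
  age 2: 0.36 × 24.8 = 8.928
  age 3: 0.23 × 42.2 = 9.706
  age 4: 0.14 × 50.8 = 7.112
  age 5: 0.09 × 66.6 = 5.994
Maximum at age 3 (9.706).

3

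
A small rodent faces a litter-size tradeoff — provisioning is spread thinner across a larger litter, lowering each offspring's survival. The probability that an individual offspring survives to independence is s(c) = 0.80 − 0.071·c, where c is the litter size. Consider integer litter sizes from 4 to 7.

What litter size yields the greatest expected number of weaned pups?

6

Expected weaned pups = c × s(c):
  c=4: 4 × 0.516 = 2.064
  c=5: 5 × 0.445 = 2.225
  c=6: 6 × 0.374 = 2.244
  c=7: 7 × 0.303 = 2.121
Maximum at c = 6 (2.244 weaned pups).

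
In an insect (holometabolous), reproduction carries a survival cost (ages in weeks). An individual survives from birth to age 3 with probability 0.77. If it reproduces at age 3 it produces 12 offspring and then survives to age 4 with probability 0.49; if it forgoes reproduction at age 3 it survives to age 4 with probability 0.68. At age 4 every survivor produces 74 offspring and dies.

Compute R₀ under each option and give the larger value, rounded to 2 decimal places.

breed at age 3: R₀ = 0.77 × (12 + 0.49 × 74) = 0.77 × 48.2600 = 37.1602
delay to age 4: R₀ = 0.77 × (0.68 × 74) = 0.77 × 50.3200 = 38.7464
Higher: delay to age 4 (38.7464).

38.75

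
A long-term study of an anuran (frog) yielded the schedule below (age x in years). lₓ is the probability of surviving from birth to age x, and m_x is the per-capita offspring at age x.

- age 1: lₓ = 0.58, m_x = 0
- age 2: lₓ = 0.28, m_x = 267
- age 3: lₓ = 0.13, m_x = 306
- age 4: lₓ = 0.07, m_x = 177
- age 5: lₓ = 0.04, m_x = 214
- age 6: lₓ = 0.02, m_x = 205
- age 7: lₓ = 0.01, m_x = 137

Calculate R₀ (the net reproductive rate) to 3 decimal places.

R₀ = Σ lₓ m_x:
  age 1: 0.58 × 0 = 0.0000
  age 2: 0.28 × 267 = 74.7600
  age 3: 0.13 × 306 = 39.7800
  age 4: 0.07 × 177 = 12.3900
  age 5: 0.04 × 214 = 8.5600
  age 6: 0.02 × 205 = 4.1000
  age 7: 0.01 × 137 = 1.3700
R₀ = 0.0000 + 74.7600 + 39.7800 + 12.3900 + 8.5600 + 4.1000 + 1.3700 = 140.9600

140.960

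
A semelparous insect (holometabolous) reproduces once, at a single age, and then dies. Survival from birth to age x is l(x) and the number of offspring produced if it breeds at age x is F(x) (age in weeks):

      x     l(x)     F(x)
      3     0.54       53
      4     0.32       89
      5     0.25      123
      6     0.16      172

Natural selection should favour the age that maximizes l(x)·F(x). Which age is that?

Expected offspring if breeding at age x = l(x) × F(x):
  age 3: 0.54 × 53 = 28.620
  age 4: 0.32 × 89 = 28.480
  age 5: 0.25 × 123 = 30.750
  age 6: 0.16 × 172 = 27.520
Maximum at age 5 (30.750).

5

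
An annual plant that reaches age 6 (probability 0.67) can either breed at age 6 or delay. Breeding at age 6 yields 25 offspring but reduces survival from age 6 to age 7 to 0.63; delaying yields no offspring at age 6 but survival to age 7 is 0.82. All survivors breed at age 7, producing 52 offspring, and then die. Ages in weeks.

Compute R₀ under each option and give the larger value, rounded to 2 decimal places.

breed at age 6: R₀ = 0.67 × (25 + 0.63 × 52) = 0.67 × 57.7600 = 38.6992
delay to age 7: R₀ = 0.67 × (0.82 × 52) = 0.67 × 42.6400 = 28.5688
Higher: breed at age 6 (38.6992).

38.70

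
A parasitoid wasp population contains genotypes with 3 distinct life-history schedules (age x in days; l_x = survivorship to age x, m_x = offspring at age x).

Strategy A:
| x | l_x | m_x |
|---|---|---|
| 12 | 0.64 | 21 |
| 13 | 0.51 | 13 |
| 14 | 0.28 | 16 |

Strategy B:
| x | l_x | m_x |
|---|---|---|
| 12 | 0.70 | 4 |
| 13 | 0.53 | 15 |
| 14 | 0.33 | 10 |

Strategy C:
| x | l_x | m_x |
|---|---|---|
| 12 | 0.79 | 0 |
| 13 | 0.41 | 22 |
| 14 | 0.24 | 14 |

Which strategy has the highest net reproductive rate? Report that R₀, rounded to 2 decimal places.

Strategy A: R₀ = 0.64×21 + 0.51×13 + 0.28×16 = 24.5500
Strategy B: R₀ = 0.70×4 + 0.53×15 + 0.33×10 = 14.0500
Strategy C: R₀ = 0.79×0 + 0.41×22 + 0.24×14 = 12.3800
Highest R₀: strategy A with 24.5500.

24.55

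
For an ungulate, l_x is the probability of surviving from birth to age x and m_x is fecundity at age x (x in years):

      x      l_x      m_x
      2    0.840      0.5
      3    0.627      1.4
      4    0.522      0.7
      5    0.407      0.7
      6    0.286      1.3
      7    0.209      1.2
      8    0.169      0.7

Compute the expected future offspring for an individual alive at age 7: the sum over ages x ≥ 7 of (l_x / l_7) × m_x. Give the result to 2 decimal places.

1.77

l_7 = 0.209. Conditional survival from age 7 to x is l_x / l_7.
  x=7: (0.209/0.209) × 1.2 = 1.2000
  x=8: (0.169/0.209) × 0.7 = 0.5660
Sum = 1.2000 + 0.5660 = 1.7660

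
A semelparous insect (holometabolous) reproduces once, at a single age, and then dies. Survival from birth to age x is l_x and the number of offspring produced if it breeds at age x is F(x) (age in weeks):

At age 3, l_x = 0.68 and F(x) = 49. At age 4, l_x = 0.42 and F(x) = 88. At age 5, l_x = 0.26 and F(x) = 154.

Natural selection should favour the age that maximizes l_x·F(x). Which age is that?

Expected offspring if breeding at age x = l_x × F(x):
  age 3: 0.68 × 49 = 33.320
  age 4: 0.42 × 88 = 36.960
  age 5: 0.26 × 154 = 40.040
Maximum at age 5 (40.040).

5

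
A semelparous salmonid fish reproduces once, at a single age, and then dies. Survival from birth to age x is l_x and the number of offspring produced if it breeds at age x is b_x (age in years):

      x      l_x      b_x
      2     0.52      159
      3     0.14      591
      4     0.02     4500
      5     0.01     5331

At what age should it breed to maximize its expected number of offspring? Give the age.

4

Expected offspring if breeding at age x = l_x × b_x:
  age 2: 0.52 × 159 = 82.680
  age 3: 0.14 × 591 = 82.740
  age 4: 0.02 × 4500 = 90.000
  age 5: 0.01 × 5331 = 53.310
Maximum at age 4 (90.000).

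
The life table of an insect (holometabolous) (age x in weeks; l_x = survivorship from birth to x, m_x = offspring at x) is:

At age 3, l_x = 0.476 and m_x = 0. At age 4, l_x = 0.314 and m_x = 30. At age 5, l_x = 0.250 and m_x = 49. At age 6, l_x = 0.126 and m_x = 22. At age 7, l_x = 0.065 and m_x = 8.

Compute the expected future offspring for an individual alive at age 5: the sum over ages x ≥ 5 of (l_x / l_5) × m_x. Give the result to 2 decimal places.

62.17

l_5 = 0.250. Conditional survival from age 5 to x is l_x / l_5.
  x=5: (0.250/0.250) × 49 = 49.0000
  x=6: (0.126/0.250) × 22 = 11.0880
  x=7: (0.065/0.250) × 8 = 2.0800
Sum = 49.0000 + 11.0880 + 2.0800 = 62.1680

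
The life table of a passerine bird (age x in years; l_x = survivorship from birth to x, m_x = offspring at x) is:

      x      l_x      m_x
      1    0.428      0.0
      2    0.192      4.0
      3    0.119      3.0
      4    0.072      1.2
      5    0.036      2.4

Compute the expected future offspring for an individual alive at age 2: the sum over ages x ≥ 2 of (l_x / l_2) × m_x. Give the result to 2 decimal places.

6.76

l_2 = 0.192. Conditional survival from age 2 to x is l_x / l_2.
  x=2: (0.192/0.192) × 4.0 = 4.0000
  x=3: (0.119/0.192) × 3.0 = 1.8594
  x=4: (0.072/0.192) × 1.2 = 0.4500
  x=5: (0.036/0.192) × 2.4 = 0.4500
Sum = 4.0000 + 1.8594 + 0.4500 + 0.4500 = 6.7594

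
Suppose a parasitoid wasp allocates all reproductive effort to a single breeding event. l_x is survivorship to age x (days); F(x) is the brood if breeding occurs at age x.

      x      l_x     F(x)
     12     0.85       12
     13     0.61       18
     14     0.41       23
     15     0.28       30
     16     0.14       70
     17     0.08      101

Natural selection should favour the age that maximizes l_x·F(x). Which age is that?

Expected offspring if breeding at age x = l_x × F(x):
  age 12: 0.85 × 12 = 10.200
  age 13: 0.61 × 18 = 10.980
  age 14: 0.41 × 23 = 9.430
  age 15: 0.28 × 30 = 8.400
  age 16: 0.14 × 70 = 9.800
  age 17: 0.08 × 101 = 8.080
Maximum at age 13 (10.980).

13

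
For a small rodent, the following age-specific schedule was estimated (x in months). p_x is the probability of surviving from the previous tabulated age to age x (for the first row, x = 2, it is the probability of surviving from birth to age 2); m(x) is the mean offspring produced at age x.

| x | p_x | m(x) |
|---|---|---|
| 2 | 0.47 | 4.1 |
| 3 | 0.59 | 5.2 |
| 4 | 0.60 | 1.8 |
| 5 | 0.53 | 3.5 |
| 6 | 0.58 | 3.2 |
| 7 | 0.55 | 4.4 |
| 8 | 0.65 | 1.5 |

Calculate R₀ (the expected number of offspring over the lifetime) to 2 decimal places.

Survivorship from birth: l_x = p_2·p_3·…·p_x.
  l_2 = 0.47000
  l_3 = 0.27730
  l_4 = 0.16638
  l_5 = 0.08818
  l_6 = 0.05115
  l_7 = 0.02813
  l_8 = 0.01828
R₀ = Σ l_x m(x):
  age 2: 0.47000 × 4.1 = 1.9270
  age 3: 0.27730 × 5.2 = 1.4420
  age 4: 0.16638 × 1.8 = 0.2995
  age 5: 0.08818 × 3.5 = 0.3086
  age 6: 0.05115 × 3.2 = 0.1637
  age 7: 0.02813 × 4.4 = 0.1238
  age 8: 0.01828 × 1.5 = 0.0274
R₀ = 1.9270 + 1.4420 + 0.2995 + 0.3086 + 0.1637 + 0.1238 + 0.0274 = 4.2919

4.29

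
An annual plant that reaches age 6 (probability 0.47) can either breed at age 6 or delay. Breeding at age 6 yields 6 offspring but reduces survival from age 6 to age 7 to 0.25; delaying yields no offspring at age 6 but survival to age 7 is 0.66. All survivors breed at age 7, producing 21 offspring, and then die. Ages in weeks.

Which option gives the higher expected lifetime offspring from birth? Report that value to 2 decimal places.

6.51

breed at age 6: R₀ = 0.47 × (6 + 0.25 × 21) = 0.47 × 11.2500 = 5.2875
delay to age 7: R₀ = 0.47 × (0.66 × 21) = 0.47 × 13.8600 = 6.5142
Higher: delay to age 7 (6.5142).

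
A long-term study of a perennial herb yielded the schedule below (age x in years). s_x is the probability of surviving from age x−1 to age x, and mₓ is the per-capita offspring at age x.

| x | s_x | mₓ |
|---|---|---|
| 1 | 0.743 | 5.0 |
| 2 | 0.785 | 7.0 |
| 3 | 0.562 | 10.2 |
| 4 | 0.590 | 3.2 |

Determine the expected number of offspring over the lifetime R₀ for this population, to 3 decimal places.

Survivorship from birth: l_x = s_1·s_2·…·s_x.
  l_1 = 0.74300
  l_2 = 0.58325
  l_3 = 0.32779
  l_4 = 0.19340
R₀ = Σ l_x mₓ:
  age 1: 0.74300 × 5.0 = 3.7150
  age 2: 0.58325 × 7.0 = 4.0828
  age 3: 0.32779 × 10.2 = 3.3435
  age 4: 0.19340 × 3.2 = 0.6189
R₀ = 3.7150 + 4.0828 + 3.3435 + 0.6189 = 11.7601

11.760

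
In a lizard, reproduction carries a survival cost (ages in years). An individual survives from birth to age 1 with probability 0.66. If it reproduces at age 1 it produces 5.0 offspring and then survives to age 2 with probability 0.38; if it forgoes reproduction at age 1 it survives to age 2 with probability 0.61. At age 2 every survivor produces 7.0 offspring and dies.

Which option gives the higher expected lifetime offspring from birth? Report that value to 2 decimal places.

5.06

breed at age 1: R₀ = 0.66 × (5.0 + 0.38 × 7.0) = 0.66 × 7.6600 = 5.0556
delay to age 2: R₀ = 0.66 × (0.61 × 7.0) = 0.66 × 4.2700 = 2.8182
Higher: breed at age 1 (5.0556).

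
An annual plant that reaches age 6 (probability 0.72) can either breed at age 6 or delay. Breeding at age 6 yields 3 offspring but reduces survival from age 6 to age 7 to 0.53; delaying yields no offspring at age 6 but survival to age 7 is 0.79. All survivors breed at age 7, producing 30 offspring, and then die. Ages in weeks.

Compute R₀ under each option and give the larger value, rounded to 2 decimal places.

breed at age 6: R₀ = 0.72 × (3 + 0.53 × 30) = 0.72 × 18.9000 = 13.6080
delay to age 7: R₀ = 0.72 × (0.79 × 30) = 0.72 × 23.7000 = 17.0640
Higher: delay to age 7 (17.0640).

17.06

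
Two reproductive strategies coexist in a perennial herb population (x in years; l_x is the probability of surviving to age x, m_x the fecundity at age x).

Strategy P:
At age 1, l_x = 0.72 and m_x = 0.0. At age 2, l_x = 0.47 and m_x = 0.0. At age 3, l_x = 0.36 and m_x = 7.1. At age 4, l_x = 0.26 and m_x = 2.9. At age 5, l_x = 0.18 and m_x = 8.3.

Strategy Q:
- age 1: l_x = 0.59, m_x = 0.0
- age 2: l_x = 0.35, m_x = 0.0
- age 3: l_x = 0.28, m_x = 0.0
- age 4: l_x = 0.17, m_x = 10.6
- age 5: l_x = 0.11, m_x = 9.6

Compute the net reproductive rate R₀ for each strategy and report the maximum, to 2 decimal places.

Strategy P: R₀ = 0.72×0.0 + 0.47×0.0 + 0.36×7.1 + 0.26×2.9 + 0.18×8.3 = 4.8040
Strategy Q: R₀ = 0.59×0.0 + 0.35×0.0 + 0.28×0.0 + 0.17×10.6 + 0.11×9.6 = 2.8580
Highest R₀: strategy P with 4.8040.

4.80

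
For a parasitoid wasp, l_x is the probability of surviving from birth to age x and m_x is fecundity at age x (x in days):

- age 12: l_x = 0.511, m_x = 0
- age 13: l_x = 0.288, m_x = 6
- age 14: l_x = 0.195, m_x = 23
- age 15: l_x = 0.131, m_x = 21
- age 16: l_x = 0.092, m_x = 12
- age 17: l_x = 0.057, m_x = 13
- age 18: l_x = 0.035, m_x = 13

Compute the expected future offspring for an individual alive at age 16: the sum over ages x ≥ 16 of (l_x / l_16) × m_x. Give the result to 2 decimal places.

l_16 = 0.092. Conditional survival from age 16 to x is l_x / l_16.
  x=16: (0.092/0.092) × 12 = 12.0000
  x=17: (0.057/0.092) × 13 = 8.0543
  x=18: (0.035/0.092) × 13 = 4.9457
Sum = 12.0000 + 8.0543 + 4.9457 = 25.0000

25.00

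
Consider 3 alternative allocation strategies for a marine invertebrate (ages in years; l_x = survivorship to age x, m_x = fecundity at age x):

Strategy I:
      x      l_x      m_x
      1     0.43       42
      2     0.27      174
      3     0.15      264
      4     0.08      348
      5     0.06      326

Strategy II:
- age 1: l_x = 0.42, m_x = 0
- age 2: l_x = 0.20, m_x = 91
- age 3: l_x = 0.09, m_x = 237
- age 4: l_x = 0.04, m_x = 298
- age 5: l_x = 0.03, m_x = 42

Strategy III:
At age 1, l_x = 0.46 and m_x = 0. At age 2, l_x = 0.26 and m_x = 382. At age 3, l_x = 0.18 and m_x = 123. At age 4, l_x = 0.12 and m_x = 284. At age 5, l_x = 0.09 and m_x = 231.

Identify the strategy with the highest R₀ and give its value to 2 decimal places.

Strategy I: R₀ = 0.43×42 + 0.27×174 + 0.15×264 + 0.08×348 + 0.06×326 = 152.0400
Strategy II: R₀ = 0.42×0 + 0.20×91 + 0.09×237 + 0.04×298 + 0.03×42 = 52.7100
Strategy III: R₀ = 0.46×0 + 0.26×382 + 0.18×123 + 0.12×284 + 0.09×231 = 176.3300
Highest R₀: strategy III with 176.3300.

176.33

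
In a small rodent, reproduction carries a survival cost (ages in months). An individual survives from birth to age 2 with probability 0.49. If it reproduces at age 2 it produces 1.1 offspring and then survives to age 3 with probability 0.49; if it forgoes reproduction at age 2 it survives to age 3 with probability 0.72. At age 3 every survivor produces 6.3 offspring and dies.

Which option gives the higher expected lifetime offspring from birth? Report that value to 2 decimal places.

2.22

breed at age 2: R₀ = 0.49 × (1.1 + 0.49 × 6.3) = 0.49 × 4.1870 = 2.0516
delay to age 3: R₀ = 0.49 × (0.72 × 6.3) = 0.49 × 4.5360 = 2.2226
Higher: delay to age 3 (2.2226).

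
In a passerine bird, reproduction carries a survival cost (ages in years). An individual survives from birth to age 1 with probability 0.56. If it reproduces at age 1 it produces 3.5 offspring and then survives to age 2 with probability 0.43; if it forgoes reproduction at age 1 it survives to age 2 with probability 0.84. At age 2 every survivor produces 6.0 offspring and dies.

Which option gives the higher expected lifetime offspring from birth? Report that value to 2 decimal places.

breed at age 1: R₀ = 0.56 × (3.5 + 0.43 × 6.0) = 0.56 × 6.0800 = 3.4048
delay to age 2: R₀ = 0.56 × (0.84 × 6.0) = 0.56 × 5.0400 = 2.8224
Higher: breed at age 1 (3.4048).

3.40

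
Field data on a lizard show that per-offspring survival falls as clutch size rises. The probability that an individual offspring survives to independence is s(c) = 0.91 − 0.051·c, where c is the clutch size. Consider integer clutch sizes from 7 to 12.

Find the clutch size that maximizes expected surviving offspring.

9

Expected surviving offspring = c × s(c):
  c=7: 7 × 0.553 = 3.871
  c=8: 8 × 0.502 = 4.016
  c=9: 9 × 0.451 = 4.059
  c=10: 10 × 0.400 = 4.000
  c=11: 11 × 0.349 = 3.839
  c=12: 12 × 0.298 = 3.576
Maximum at c = 9 (4.059 surviving offspring).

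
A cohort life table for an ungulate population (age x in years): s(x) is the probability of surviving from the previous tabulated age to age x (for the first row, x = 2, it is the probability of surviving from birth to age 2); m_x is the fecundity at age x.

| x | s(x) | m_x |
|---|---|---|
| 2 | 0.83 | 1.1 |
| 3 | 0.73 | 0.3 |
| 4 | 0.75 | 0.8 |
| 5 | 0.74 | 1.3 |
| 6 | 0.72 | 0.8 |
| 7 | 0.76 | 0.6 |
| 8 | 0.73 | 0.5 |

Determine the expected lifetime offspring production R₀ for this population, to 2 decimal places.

Survivorship from birth: l_x = s_2·s_3·…·s_x.
  l_2 = 0.83000
  l_3 = 0.60590
  l_4 = 0.45442
  l_5 = 0.33627
  l_6 = 0.24212
  l_7 = 0.18401
  l_8 = 0.13433
R₀ = Σ l_x m_x:
  age 2: 0.83000 × 1.1 = 0.9130
  age 3: 0.60590 × 0.3 = 0.1818
  age 4: 0.45442 × 0.8 = 0.3635
  age 5: 0.33627 × 1.3 = 0.4372
  age 6: 0.24212 × 0.8 = 0.1937
  age 7: 0.18401 × 0.6 = 0.1104
  age 8: 0.13433 × 0.5 = 0.0672
R₀ = 0.9130 + 0.1818 + 0.3635 + 0.4372 + 0.1937 + 0.1104 + 0.0672 = 2.2667

2.27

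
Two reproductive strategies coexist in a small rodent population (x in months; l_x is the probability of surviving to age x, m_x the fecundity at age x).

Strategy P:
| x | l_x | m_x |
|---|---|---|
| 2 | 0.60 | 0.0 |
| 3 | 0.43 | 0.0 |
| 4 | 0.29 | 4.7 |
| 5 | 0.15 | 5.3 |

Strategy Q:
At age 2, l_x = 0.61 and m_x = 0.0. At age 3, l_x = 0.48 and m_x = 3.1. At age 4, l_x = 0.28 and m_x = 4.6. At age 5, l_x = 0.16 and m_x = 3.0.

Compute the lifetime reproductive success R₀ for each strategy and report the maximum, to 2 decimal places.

3.26

Strategy P: R₀ = 0.60×0.0 + 0.43×0.0 + 0.29×4.7 + 0.15×5.3 = 2.1580
Strategy Q: R₀ = 0.61×0.0 + 0.48×3.1 + 0.28×4.6 + 0.16×3.0 = 3.2560
Highest R₀: strategy Q with 3.2560.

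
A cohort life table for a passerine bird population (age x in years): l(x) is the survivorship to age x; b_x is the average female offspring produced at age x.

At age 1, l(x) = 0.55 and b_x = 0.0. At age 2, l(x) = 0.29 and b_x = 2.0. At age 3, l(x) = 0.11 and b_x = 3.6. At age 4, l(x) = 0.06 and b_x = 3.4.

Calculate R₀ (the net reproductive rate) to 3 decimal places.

R₀ = Σ l(x) b_x:
  age 1: 0.55 × 0.0 = 0.0000
  age 2: 0.29 × 2.0 = 0.5800
  age 3: 0.11 × 3.6 = 0.3960
  age 4: 0.06 × 3.4 = 0.2040
R₀ = 0.0000 + 0.5800 + 0.3960 + 0.2040 = 1.1800

1.180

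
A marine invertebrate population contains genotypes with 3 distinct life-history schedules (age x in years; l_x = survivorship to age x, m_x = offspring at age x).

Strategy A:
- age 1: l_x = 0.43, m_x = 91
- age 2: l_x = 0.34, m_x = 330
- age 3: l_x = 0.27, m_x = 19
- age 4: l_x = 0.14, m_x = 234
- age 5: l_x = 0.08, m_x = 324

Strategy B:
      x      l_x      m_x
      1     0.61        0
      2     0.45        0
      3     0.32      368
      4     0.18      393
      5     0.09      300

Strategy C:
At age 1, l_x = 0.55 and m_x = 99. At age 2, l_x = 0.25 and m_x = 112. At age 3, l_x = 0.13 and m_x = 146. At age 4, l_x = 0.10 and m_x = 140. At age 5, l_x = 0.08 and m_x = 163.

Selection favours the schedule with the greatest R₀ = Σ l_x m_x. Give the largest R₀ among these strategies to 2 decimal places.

Strategy A: R₀ = 0.43×91 + 0.34×330 + 0.27×19 + 0.14×234 + 0.08×324 = 215.1400
Strategy B: R₀ = 0.61×0 + 0.45×0 + 0.32×368 + 0.18×393 + 0.09×300 = 215.5000
Strategy C: R₀ = 0.55×99 + 0.25×112 + 0.13×146 + 0.10×140 + 0.08×163 = 128.4700
Highest R₀: strategy B with 215.5000.

215.50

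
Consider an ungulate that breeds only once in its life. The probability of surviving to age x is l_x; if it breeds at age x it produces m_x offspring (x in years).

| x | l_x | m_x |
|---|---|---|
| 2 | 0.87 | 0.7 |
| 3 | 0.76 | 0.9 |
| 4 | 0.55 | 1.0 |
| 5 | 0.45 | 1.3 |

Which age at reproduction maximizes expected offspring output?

Expected offspring if breeding at age x = l_x × m_x:
  age 2: 0.87 × 0.7 = 0.609
  age 3: 0.76 × 0.9 = 0.684
  age 4: 0.55 × 1.0 = 0.550
  age 5: 0.45 × 1.3 = 0.585
Maximum at age 3 (0.684).

3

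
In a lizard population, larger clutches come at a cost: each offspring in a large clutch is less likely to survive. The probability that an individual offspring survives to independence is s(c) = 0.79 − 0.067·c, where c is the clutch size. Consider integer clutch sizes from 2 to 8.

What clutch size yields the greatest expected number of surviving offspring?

Expected surviving offspring = c × s(c):
  c=2: 2 × 0.656 = 1.312
  c=3: 3 × 0.589 = 1.767
  c=4: 4 × 0.522 = 2.088
  c=5: 5 × 0.455 = 2.275
  c=6: 6 × 0.388 = 2.328
  c=7: 7 × 0.321 = 2.247
  c=8: 8 × 0.254 = 2.032
Maximum at c = 6 (2.328 surviving offspring).

6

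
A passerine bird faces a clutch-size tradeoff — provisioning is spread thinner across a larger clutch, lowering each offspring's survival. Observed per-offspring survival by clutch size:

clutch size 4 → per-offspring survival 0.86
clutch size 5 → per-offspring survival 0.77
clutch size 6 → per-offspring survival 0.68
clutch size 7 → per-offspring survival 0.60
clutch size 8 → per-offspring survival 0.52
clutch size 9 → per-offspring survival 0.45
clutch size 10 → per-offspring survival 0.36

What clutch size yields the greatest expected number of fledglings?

Expected fledglings = c × s(c):
  c=4: 4 × 0.86 = 3.440
  c=5: 5 × 0.77 = 3.850
  c=6: 6 × 0.68 = 4.080
  c=7: 7 × 0.60 = 4.200
  c=8: 8 × 0.52 = 4.160
  c=9: 9 × 0.45 = 4.050
  c=10: 10 × 0.36 = 3.600
Maximum at c = 7 (4.200 fledglings).

7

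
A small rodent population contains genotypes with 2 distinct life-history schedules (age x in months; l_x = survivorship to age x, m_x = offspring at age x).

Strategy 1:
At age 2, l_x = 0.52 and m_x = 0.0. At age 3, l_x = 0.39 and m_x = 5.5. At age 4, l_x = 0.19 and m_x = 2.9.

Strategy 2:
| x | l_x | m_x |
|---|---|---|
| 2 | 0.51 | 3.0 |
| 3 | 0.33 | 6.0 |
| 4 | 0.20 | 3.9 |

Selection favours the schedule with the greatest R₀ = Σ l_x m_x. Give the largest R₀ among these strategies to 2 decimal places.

4.29

Strategy 1: R₀ = 0.52×0.0 + 0.39×5.5 + 0.19×2.9 = 2.6960
Strategy 2: R₀ = 0.51×3.0 + 0.33×6.0 + 0.20×3.9 = 4.2900
Highest R₀: strategy 2 with 4.2900.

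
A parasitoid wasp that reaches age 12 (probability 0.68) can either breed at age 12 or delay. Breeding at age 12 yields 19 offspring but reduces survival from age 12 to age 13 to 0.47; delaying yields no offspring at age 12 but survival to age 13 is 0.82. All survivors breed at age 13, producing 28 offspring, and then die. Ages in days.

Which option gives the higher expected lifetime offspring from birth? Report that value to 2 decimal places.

breed at age 12: R₀ = 0.68 × (19 + 0.47 × 28) = 0.68 × 32.1600 = 21.8688
delay to age 13: R₀ = 0.68 × (0.82 × 28) = 0.68 × 22.9600 = 15.6128
Higher: breed at age 12 (21.8688).

21.87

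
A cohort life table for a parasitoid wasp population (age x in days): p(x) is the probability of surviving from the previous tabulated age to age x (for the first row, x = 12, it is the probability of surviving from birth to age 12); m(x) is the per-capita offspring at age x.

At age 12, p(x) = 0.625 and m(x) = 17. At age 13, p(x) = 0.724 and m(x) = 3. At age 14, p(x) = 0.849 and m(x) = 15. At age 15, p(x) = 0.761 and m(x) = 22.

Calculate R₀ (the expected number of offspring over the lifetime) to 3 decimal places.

Survivorship from birth: l_x = p_12·p_13·…·p_x.
  l_12 = 0.62500
  l_13 = 0.45250
  l_14 = 0.38417
  l_15 = 0.29236
R₀ = Σ l_x m(x):
  age 12: 0.62500 × 17 = 10.6250
  age 13: 0.45250 × 3 = 1.3575
  age 14: 0.38417 × 15 = 5.7626
  age 15: 0.29236 × 22 = 6.4319
R₀ = 10.6250 + 1.3575 + 5.7626 + 6.4319 = 24.1770

24.177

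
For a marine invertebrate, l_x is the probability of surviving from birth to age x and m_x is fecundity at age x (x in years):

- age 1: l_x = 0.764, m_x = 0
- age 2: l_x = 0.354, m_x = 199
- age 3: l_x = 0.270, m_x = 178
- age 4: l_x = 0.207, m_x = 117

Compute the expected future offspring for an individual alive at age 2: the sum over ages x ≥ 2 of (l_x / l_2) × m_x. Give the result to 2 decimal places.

403.18

l_2 = 0.354. Conditional survival from age 2 to x is l_x / l_2.
  x=2: (0.354/0.354) × 199 = 199.0000
  x=3: (0.270/0.354) × 178 = 135.7627
  x=4: (0.207/0.354) × 117 = 68.4153
Sum = 199.0000 + 135.7627 + 68.4153 = 403.1780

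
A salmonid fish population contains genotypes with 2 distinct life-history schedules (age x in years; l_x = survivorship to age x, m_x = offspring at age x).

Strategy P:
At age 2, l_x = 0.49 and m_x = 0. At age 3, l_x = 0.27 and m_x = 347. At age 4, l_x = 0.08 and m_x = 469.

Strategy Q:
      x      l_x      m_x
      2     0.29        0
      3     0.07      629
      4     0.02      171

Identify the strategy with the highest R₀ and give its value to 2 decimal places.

131.21

Strategy P: R₀ = 0.49×0 + 0.27×347 + 0.08×469 = 131.2100
Strategy Q: R₀ = 0.29×0 + 0.07×629 + 0.02×171 = 47.4500
Highest R₀: strategy P with 131.2100.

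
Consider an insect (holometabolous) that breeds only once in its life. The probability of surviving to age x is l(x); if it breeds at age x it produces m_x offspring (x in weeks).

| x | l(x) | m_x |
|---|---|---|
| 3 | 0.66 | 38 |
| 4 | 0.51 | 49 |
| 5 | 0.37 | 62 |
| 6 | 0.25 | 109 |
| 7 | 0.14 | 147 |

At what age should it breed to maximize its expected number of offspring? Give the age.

Expected offspring if breeding at age x = l(x) × m_x:
  age 3: 0.66 × 38 = 25.080
  age 4: 0.51 × 49 = 24.990
  age 5: 0.37 × 62 = 22.940
  age 6: 0.25 × 109 = 27.250
  age 7: 0.14 × 147 = 20.580
Maximum at age 6 (27.250).

6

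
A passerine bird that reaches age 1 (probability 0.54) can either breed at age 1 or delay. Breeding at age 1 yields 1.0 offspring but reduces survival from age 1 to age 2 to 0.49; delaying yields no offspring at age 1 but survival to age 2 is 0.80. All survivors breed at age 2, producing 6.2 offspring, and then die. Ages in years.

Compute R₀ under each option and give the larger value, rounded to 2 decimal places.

breed at age 1: R₀ = 0.54 × (1.0 + 0.49 × 6.2) = 0.54 × 4.0380 = 2.1805
delay to age 2: R₀ = 0.54 × (0.80 × 6.2) = 0.54 × 4.9600 = 2.6784
Higher: delay to age 2 (2.6784).

2.68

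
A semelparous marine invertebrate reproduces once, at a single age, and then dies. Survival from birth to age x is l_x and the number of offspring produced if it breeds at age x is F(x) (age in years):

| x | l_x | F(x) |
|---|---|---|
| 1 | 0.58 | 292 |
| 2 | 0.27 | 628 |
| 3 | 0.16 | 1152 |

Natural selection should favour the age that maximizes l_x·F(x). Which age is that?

3

Expected offspring if breeding at age x = l_x × F(x):
  age 1: 0.58 × 292 = 169.360
  age 2: 0.27 × 628 = 169.560
  age 3: 0.16 × 1152 = 184.320
Maximum at age 3 (184.320).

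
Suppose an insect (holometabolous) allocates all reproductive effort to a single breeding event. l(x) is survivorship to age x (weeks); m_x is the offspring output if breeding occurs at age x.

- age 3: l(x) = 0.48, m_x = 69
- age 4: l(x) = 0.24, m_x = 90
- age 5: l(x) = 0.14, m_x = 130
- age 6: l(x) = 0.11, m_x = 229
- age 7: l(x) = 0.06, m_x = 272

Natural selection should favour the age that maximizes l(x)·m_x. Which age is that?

3

Expected offspring if breeding at age x = l(x) × m_x:
  age 3: 0.48 × 69 = 33.120
  age 4: 0.24 × 90 = 21.600
  age 5: 0.14 × 130 = 18.200
  age 6: 0.11 × 229 = 25.190
  age 7: 0.06 × 272 = 16.320
Maximum at age 3 (33.120).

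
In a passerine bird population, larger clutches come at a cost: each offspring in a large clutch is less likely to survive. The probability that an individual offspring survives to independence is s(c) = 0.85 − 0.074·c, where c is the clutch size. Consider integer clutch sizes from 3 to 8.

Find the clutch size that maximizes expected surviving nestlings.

6

Expected surviving nestlings = c × s(c):
  c=3: 3 × 0.628 = 1.884
  c=4: 4 × 0.554 = 2.216
  c=5: 5 × 0.480 = 2.400
  c=6: 6 × 0.406 = 2.436
  c=7: 7 × 0.332 = 2.324
  c=8: 8 × 0.258 = 2.064
Maximum at c = 6 (2.436 surviving nestlings).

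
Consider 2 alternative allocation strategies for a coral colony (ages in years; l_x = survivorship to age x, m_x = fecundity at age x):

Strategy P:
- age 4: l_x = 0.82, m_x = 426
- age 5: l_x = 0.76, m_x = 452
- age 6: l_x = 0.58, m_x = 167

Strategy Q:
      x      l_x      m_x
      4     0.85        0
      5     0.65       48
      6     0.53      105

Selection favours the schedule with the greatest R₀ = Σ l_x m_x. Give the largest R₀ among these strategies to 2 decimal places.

789.70

Strategy P: R₀ = 0.82×426 + 0.76×452 + 0.58×167 = 789.7000
Strategy Q: R₀ = 0.85×0 + 0.65×48 + 0.53×105 = 86.8500
Highest R₀: strategy P with 789.7000.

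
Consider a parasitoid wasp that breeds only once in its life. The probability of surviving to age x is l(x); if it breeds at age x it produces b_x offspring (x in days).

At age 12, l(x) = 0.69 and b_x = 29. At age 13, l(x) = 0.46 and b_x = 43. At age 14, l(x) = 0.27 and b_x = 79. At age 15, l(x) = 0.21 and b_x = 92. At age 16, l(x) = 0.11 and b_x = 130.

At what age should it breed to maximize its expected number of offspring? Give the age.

Expected offspring if breeding at age x = l(x) × b_x:
  age 12: 0.69 × 29 = 20.010
  age 13: 0.46 × 43 = 19.780
  age 14: 0.27 × 79 = 21.330
  age 15: 0.21 × 92 = 19.320
  age 16: 0.11 × 130 = 14.300
Maximum at age 14 (21.330).

14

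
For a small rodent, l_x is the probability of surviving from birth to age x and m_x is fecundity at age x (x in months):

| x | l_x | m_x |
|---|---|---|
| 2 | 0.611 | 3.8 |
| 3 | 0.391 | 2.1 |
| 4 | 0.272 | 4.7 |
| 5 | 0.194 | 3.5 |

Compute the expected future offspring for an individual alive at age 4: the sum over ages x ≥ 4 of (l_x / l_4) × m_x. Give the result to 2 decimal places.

l_4 = 0.272. Conditional survival from age 4 to x is l_x / l_4.
  x=4: (0.272/0.272) × 4.7 = 4.7000
  x=5: (0.194/0.272) × 3.5 = 2.4963
Sum = 4.7000 + 2.4963 = 7.1963

7.20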